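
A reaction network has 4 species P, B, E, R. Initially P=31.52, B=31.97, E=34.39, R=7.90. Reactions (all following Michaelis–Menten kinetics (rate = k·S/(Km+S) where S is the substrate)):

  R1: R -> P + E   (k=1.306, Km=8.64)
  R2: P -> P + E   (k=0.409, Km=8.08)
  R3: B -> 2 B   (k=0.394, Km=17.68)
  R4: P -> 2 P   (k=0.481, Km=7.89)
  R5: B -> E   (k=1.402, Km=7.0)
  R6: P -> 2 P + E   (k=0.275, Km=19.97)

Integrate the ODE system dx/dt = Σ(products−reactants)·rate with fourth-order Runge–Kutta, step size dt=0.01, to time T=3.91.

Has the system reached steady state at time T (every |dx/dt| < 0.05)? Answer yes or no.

RK4 with dt=0.01: 391 steps to T=3.91. Trajectory (selected grid times):
t=0.00: P=31.52 B=31.97 E=34.39 R=7.90
t=0.43: P=32.02 B=31.58 E=35.36 R=7.63
t=0.87: P=32.54 B=31.19 E=36.35 R=7.37
t=1.30: P=33.03 B=30.81 E=37.32 R=7.11
t=1.74: P=33.54 B=30.42 E=38.29 R=6.85
t=2.17: P=34.02 B=30.03 E=39.25 R=6.61
t=2.61: P=34.52 B=29.64 E=40.21 R=6.36
t=3.04: P=35.00 B=29.26 E=41.15 R=6.13
t=3.48: P=35.48 B=28.87 E=42.11 R=5.89
t=3.91: P=35.95 B=28.49 E=43.04 R=5.67
Rates at T: R1=0.5172, R2=0.3340, R3=0.2431, R4=0.3944, R5=1.1255, R6=0.1768
dx/dt at T (Σ net stoichiometry × rate): P=+1.0885, B=-0.8824, E=+2.1535, R=-0.5172
Largest |dx/dt| is |+2.1535| (E) ≥ 0.05 → not steady.

Steady state at T: no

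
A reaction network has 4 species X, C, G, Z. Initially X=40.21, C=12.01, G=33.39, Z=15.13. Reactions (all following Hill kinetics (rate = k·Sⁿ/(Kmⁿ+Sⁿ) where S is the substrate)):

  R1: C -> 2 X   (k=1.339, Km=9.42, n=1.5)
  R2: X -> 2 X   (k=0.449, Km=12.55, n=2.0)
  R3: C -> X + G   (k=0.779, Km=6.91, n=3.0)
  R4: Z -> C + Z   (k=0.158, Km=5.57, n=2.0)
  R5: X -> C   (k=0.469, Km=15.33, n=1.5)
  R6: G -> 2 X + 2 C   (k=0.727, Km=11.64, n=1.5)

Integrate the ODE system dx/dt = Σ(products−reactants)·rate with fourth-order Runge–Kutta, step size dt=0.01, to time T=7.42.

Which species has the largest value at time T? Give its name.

RK4 with dt=0.01: 742 steps to T=7.42. Trajectory (selected grid times):
t=0.00: X=40.21 C=12.01 G=33.39 Z=15.13
t=0.82: X=43.06 C=12.24 G=33.43 Z=15.13
t=1.65: X=45.97 C=12.46 G=33.48 Z=15.13
t=2.47: X=48.86 C=12.68 G=33.54 Z=15.13
t=3.30: X=51.80 C=12.89 G=33.59 Z=15.13
t=4.12: X=54.72 C=13.09 G=33.65 Z=15.13
t=4.95: X=57.69 C=13.29 G=33.72 Z=15.13
t=5.77: X=60.63 C=13.48 G=33.78 Z=15.13
t=6.60: X=63.63 C=13.68 G=33.85 Z=15.13
t=7.42: X=66.60 C=13.86 G=33.92 Z=15.13
At T=7.42: X=66.60 C=13.86 G=33.92 Z=15.13; the largest is X.

Dominant species at T: X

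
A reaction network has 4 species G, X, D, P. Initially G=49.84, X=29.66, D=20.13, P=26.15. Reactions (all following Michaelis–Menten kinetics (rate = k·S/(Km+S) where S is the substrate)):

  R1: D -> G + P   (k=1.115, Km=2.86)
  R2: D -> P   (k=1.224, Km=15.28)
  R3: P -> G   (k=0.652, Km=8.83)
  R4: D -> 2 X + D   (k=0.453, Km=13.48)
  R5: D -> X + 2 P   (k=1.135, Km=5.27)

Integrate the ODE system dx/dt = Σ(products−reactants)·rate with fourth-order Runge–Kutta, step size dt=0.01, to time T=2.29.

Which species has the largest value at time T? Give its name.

RK4 with dt=0.01: 229 steps to T=2.29. Trajectory (selected grid times):
t=0.00: G=49.84 X=29.66 D=20.13 P=26.15
t=0.25: G=50.21 X=30.02 D=19.49 P=26.89
t=0.51: G=50.59 X=30.39 D=18.83 P=27.66
t=0.76: G=50.95 X=30.74 D=18.20 P=28.38
t=1.02: G=51.33 X=31.10 D=17.55 P=29.13
t=1.27: G=51.70 X=31.45 D=16.93 P=29.84
t=1.53: G=52.07 X=31.80 D=16.29 P=30.57
t=1.78: G=52.44 X=32.14 D=15.69 P=31.26
t=2.04: G=52.81 X=32.48 D=15.06 P=31.98
t=2.29: G=53.18 X=32.81 D=14.47 P=32.65
At T=2.29: G=53.18 X=32.81 D=14.47 P=32.65; the largest is G.

Dominant species at T: G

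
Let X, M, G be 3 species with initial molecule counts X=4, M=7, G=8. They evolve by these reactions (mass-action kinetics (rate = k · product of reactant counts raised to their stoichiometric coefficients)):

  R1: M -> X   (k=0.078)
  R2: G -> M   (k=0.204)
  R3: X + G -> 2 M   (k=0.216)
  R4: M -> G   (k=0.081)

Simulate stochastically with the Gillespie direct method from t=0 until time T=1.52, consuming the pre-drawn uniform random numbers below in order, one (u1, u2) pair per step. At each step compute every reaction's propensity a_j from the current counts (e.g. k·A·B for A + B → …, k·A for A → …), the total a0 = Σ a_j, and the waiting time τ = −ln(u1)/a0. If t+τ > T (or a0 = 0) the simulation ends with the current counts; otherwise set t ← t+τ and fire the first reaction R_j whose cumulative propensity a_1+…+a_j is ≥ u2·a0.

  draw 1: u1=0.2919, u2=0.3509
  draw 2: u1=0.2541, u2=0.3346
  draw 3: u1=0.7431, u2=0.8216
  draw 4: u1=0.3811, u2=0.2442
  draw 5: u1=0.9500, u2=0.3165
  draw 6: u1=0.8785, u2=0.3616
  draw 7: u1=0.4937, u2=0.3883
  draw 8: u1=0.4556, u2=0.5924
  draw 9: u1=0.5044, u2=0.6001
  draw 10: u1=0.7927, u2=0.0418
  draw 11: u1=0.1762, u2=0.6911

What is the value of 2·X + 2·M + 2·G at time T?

Check how each reaction changes W = 2·X + 2·M + 2·G (weight of products minus weight of reactants):
R1: M -> X: (2·1) − (2·1) = 2 − 2 = 0
R2: G -> M: (2·1) − (2·1) = 2 − 2 = 0
R3: X + G -> 2 M: (2·2) − (2·1 + 2·1) = 4 − 4 = 0
R4: M -> G: (2·1) − (2·1) = 2 − 2 = 0
Every reaction leaves W unchanged, so W is conserved and no simulation is needed: W(T) = W(0) = 2·4 + 2·7 + 2·8 = 38

Value at T = 38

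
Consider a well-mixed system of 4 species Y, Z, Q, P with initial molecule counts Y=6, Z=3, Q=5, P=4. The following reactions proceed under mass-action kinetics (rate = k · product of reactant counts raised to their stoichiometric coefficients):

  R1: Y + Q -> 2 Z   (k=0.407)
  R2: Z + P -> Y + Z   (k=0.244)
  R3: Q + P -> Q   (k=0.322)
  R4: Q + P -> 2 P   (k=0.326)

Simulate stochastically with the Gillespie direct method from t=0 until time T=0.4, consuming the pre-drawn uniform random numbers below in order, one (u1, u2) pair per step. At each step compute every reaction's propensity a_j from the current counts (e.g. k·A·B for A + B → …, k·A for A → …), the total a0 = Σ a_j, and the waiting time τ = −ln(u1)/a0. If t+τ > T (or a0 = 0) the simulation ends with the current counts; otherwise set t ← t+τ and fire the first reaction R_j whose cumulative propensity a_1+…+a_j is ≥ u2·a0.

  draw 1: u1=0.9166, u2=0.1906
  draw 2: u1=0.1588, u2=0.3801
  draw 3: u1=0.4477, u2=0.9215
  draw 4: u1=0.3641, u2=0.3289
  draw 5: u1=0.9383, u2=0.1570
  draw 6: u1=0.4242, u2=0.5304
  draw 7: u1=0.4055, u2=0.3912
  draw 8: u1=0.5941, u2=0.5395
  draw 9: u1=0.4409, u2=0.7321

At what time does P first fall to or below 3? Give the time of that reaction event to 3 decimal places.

Threshold first reached at t = 0.082

t=0.000: Y=6 Z=3 Q=5 P=4
Draw 1: a1=12.210, a2=2.928, a3=6.440, a4=6.520, a0=28.098; τ=−ln(0.9166)/28.098=0.003 → t=0.003; u2·a0=0.1906·28.098=5.355 ≤ a1=12.210 → R1 fires; Y=5 Z=5 Q=4 P=4
Draw 2: a1=8.140, a2=4.880, a3=5.152, a4=5.216, a0=23.388; τ=−ln(0.1588)/23.388=0.079 → t=0.082; u2·a0=0.3801·23.388=8.890; a1=8.140 < 8.890 ≤ a1+a2=13.020 → R2 fires; Y=6 Z=5 Q=4 P=3
Draw 3: a1=9.768, a2=3.660, a3=3.864, a4=3.912, a0=21.204; τ=−ln(0.4477)/21.204=0.038 → t=0.120; u2·a0=0.9215·21.204=19.539; a1+…+a3=17.292 < 19.539 ≤ a1+…+a4=21.204 → R4 fires; Y=6 Z=5 Q=3 P=4
Draw 4: a1=7.326, a2=4.880, a3=3.864, a4=3.912, a0=19.982; τ=−ln(0.3641)/19.982=0.051 → t=0.170; u2·a0=0.3289·19.982=6.572 ≤ a1=7.326 → R1 fires; Y=5 Z=7 Q=2 P=4
Draw 5: a1=4.070, a2=6.832, a3=2.576, a4=2.608, a0=16.086; τ=−ln(0.9383)/16.086=0.004 → t=0.174; u2·a0=0.1570·16.086=2.526 ≤ a1=4.070 → R1 fires; Y=4 Z=9 Q=1 P=4
Draw 6: a1=1.628, a2=8.784, a3=1.288, a4=1.304, a0=13.004; τ=−ln(0.4242)/13.004=0.066 → t=0.240; u2·a0=0.5304·13.004=6.897; a1=1.628 < 6.897 ≤ a1+a2=10.412 → R2 fires; Y=5 Z=9 Q=1 P=3
Draw 7: a1=2.035, a2=6.588, a3=0.966, a4=0.978, a0=10.567; τ=−ln(0.4055)/10.567=0.085 → t=0.326; u2·a0=0.3912·10.567=4.134; a1=2.035 < 4.134 ≤ a1+a2=8.623 → R2 fires; Y=6 Z=9 Q=1 P=2
Draw 8: a1=2.442, a2=4.392, a3=0.644, a4=0.652, a0=8.130; τ=−ln(0.5941)/8.130=0.064 → t=0.390; u2·a0=0.5395·8.130=4.386; a1=2.442 < 4.386 ≤ a1+a2=6.834 → R2 fires; Y=7 Z=9 Q=1 P=1
Draw 9: a1=2.849, a2=2.196, a3=0.322, a4=0.326, a0=5.693; τ=−ln(0.4409)/5.693=0.144 → t=0.533 > T=0.4: stop.
P first becomes ≤ 3 when it reaches 3 at the event at t=0.082.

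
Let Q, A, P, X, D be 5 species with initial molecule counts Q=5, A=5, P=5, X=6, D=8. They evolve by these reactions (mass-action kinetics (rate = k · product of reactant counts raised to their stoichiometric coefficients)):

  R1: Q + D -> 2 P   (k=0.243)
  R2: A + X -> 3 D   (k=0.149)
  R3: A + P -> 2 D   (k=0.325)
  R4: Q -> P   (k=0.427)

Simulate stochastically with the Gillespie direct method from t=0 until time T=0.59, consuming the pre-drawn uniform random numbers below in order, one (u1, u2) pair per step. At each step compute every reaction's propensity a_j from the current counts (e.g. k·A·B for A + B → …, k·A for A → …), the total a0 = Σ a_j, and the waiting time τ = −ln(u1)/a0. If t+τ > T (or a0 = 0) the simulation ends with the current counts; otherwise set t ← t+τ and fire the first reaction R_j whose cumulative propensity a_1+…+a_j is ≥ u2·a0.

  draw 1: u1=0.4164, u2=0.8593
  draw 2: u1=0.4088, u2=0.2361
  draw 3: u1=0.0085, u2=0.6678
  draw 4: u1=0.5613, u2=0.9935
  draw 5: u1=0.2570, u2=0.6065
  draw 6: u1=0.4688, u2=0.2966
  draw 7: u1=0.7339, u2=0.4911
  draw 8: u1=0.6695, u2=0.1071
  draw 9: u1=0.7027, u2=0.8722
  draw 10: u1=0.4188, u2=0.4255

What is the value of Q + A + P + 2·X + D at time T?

Check how each reaction changes W = Q + A + P + 2·X + D (weight of products minus weight of reactants):
R1: Q + D -> 2 P: (1·2) − (1·1 + 1·1) = 2 − 2 = 0
R2: A + X -> 3 D: (1·3) − (1·1 + 2·1) = 3 − 3 = 0
R3: A + P -> 2 D: (1·2) − (1·1 + 1·1) = 2 − 2 = 0
R4: Q -> P: (1·1) − (1·1) = 1 − 1 = 0
Every reaction leaves W unchanged, so W is conserved and no simulation is needed: W(T) = W(0) = 5 + 5 + 5 + 2·6 + 8 = 35

Value at T = 35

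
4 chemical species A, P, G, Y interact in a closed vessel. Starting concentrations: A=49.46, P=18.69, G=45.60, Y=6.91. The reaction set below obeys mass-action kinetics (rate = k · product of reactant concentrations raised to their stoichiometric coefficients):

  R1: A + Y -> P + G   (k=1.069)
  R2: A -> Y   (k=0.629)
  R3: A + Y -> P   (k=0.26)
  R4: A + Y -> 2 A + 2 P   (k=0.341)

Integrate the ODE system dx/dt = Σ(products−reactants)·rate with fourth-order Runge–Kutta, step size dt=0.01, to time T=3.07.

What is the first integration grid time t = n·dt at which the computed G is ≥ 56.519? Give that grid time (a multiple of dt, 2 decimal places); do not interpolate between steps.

RK4 with dt=0.01: 307 steps to T=3.07. Trajectory (selected grid times):
t=0.00: A=49.46 P=18.69 G=45.60 Y=6.91
t=0.34: A=32.40 P=36.54 G=55.09 Y=0.38
t=0.45: A=29.03 P=39.09 G=56.45 Y=0.38
t=0.46: A=28.74 P=39.31 G=56.56 Y=0.38
t=0.68: A=23.06 P=43.61 G=58.85 Y=0.38
t=1.02: A=16.40 P=48.64 G=61.52 Y=0.38
t=1.36: A=11.67 P=52.22 G=63.43 Y=0.38
t=1.71: A=8.22 P=54.83 G=64.81 Y=0.38
t=2.05: A=5.85 P=56.63 G=65.77 Y=0.38
t=2.39: A=4.16 P=57.90 G=66.45 Y=0.38
t=2.73: A=2.96 P=58.81 G=66.93 Y=0.38
t=3.07: A=2.11 P=59.46 G=67.27 Y=0.38
G(0.45)=56.446 < 56.519 but G(0.46)=56.562 ≥ 56.519, so the first grid time is t=0.46.

Threshold first reached at t = 0.46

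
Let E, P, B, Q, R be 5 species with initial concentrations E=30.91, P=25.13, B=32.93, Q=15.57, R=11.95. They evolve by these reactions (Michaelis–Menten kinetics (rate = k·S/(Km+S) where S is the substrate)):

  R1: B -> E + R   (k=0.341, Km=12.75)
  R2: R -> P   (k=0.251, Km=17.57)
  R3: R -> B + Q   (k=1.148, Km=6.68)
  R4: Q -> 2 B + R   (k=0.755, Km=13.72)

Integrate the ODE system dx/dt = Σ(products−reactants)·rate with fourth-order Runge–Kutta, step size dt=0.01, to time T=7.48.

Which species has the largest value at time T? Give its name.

Dominant species at T: B

RK4 with dt=0.01: 748 steps to T=7.48. Trajectory (selected grid times):
t=0.00: E=30.91 P=25.13 B=32.93 Q=15.57 R=11.95
t=0.83: E=31.11 P=25.21 B=34.00 Q=15.85 R=11.80
t=1.66: E=31.32 P=25.30 B=35.08 Q=16.12 R=11.65
t=2.49: E=31.53 P=25.38 B=36.15 Q=16.38 R=11.51
t=3.32: E=31.74 P=25.46 B=37.23 Q=16.64 R=11.38
t=4.16: E=31.95 P=25.54 B=38.32 Q=16.90 R=11.25
t=4.99: E=32.17 P=25.63 B=39.40 Q=17.15 R=11.14
t=5.82: E=32.38 P=25.71 B=40.48 Q=17.39 R=11.02
t=6.65: E=32.60 P=25.79 B=41.55 Q=17.63 R=10.92
t=7.48: E=32.82 P=25.87 B=42.63 Q=17.87 R=10.82
At T=7.48: E=32.82 P=25.87 B=42.63 Q=17.87 R=10.82; the largest is B.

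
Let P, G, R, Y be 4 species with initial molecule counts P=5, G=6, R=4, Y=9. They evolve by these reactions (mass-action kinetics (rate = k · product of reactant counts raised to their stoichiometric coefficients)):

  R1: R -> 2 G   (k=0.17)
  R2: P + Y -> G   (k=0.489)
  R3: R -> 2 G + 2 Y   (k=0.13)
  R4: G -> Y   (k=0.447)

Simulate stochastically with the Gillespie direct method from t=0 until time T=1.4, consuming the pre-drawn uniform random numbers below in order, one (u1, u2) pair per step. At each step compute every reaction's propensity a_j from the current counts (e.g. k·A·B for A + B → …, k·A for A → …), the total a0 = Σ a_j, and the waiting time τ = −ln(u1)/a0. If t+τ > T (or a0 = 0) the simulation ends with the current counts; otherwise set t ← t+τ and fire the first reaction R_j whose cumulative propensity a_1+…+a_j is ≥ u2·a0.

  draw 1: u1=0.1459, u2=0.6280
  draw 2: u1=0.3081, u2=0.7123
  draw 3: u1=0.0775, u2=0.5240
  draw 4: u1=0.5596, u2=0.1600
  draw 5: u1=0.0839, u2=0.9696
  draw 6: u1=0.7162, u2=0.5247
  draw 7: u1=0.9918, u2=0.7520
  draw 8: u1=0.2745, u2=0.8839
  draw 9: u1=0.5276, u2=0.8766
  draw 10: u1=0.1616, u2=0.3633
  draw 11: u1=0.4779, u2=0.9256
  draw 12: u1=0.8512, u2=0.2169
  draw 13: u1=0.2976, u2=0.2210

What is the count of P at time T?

t=0.000: P=5 G=6 R=4 Y=9
Draw 1: a1=0.680, a2=22.005, a3=0.520, a4=2.682, a0=25.887; τ=−ln(0.1459)/25.887=0.074 → t=0.074; u2·a0=0.6280·25.887=16.257; a1=0.680 < 16.257 ≤ a1+a2=22.685 → R2 fires; P=4 G=7 R=4 Y=8
Draw 2: a1=0.680, a2=15.648, a3=0.520, a4=3.129, a0=19.977; τ=−ln(0.3081)/19.977=0.059 → t=0.133; u2·a0=0.7123·19.977=14.230; a1=0.680 < 14.230 ≤ a1+a2=16.328 → R2 fires; P=3 G=8 R=4 Y=7
Draw 3: a1=0.680, a2=10.269, a3=0.520, a4=3.576, a0=15.045; τ=−ln(0.0775)/15.045=0.170 → t=0.303; u2·a0=0.5240·15.045=7.884; a1=0.680 < 7.884 ≤ a1+a2=10.949 → R2 fires; P=2 G=9 R=4 Y=6
Draw 4: a1=0.680, a2=5.868, a3=0.520, a4=4.023, a0=11.091; τ=−ln(0.5596)/11.091=0.052 → t=0.356; u2·a0=0.1600·11.091=1.775; a1=0.680 < 1.775 ≤ a1+a2=6.548 → R2 fires; P=1 G=10 R=4 Y=5
Draw 5: a1=0.680, a2=2.445, a3=0.520, a4=4.470, a0=8.115; τ=−ln(0.0839)/8.115=0.305 → t=0.661; u2·a0=0.9696·8.115=7.868; a1+…+a3=3.645 < 7.868 ≤ a1+…+a4=8.115 → R4 fires; P=1 G=9 R=4 Y=6
Draw 6: a1=0.680, a2=2.934, a3=0.520, a4=4.023, a0=8.157; τ=−ln(0.7162)/8.157=0.041 → t=0.702; u2·a0=0.5247·8.157=4.280; a1+…+a3=4.134 < 4.280 ≤ a1+…+a4=8.157 → R4 fires; P=1 G=8 R=4 Y=7
Draw 7: a1=0.680, a2=3.423, a3=0.520, a4=3.576, a0=8.199; τ=−ln(0.9918)/8.199=0.001 → t=0.703; u2·a0=0.7520·8.199=6.166; a1+…+a3=4.623 < 6.166 ≤ a1+…+a4=8.199 → R4 fires; P=1 G=7 R=4 Y=8
Draw 8: a1=0.680, a2=3.912, a3=0.520, a4=3.129, a0=8.241; τ=−ln(0.2745)/8.241=0.157 → t=0.860; u2·a0=0.8839·8.241=7.284; a1+…+a3=5.112 < 7.284 ≤ a1+…+a4=8.241 → R4 fires; P=1 G=6 R=4 Y=9
Draw 9: a1=0.680, a2=4.401, a3=0.520, a4=2.682, a0=8.283; τ=−ln(0.5276)/8.283=0.077 → t=0.937; u2·a0=0.8766·8.283=7.261; a1+…+a3=5.601 < 7.261 ≤ a1+…+a4=8.283 → R4 fires; P=1 G=5 R=4 Y=10
Draw 10: a1=0.680, a2=4.890, a3=0.520, a4=2.235, a0=8.325; τ=−ln(0.1616)/8.325=0.219 → t=1.156; u2·a0=0.3633·8.325=3.024; a1=0.680 < 3.024 ≤ a1+a2=5.570 → R2 fires; P=0 G=6 R=4 Y=9
Draw 11: a1=0.680, a2=0.000, a3=0.520, a4=2.682, a0=3.882; τ=−ln(0.4779)/3.882=0.190 → t=1.346; u2·a0=0.9256·3.882=3.593; a1+…+a3=1.200 < 3.593 ≤ a1+…+a4=3.882 → R4 fires; P=0 G=5 R=4 Y=10
Draw 12: a1=0.680, a2=0.000, a3=0.520, a4=2.235, a0=3.435; τ=−ln(0.8512)/3.435=0.047 → t=1.393; u2·a0=0.2169·3.435=0.745; a1+a2=0.680 < 0.745 ≤ a1+…+a3=1.200 → R3 fires; P=0 G=7 R=3 Y=12
Draw 13: a1=0.510, a2=0.000, a3=0.390, a4=3.129, a0=4.029; τ=−ln(0.2976)/4.029=0.301 → t=1.694 > T=1.4: stop.
Read off P at T=1.4: 0

P at T = 0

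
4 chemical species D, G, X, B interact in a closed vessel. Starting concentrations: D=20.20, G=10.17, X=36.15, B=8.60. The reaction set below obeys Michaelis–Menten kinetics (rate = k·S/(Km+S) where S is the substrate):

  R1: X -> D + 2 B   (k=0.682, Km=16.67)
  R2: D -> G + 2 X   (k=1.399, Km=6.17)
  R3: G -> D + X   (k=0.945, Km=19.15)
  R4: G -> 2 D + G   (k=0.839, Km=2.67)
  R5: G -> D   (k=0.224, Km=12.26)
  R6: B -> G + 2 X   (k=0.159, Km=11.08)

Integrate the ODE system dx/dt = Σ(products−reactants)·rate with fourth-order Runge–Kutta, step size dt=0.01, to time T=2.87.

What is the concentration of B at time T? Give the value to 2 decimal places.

B at T = 11.13

RK4 with dt=0.01: 287 steps to T=2.87. Trajectory (selected grid times):
t=0.00: D=20.20 G=10.17 X=36.15 B=8.60
t=0.32: D=20.57 G=10.40 X=36.84 B=8.88
t=0.64: D=20.94 G=10.63 X=37.53 B=9.16
t=0.96: D=21.32 G=10.85 X=38.23 B=9.44
t=1.28: D=21.70 G=11.08 X=38.93 B=9.72
t=1.59: D=22.07 G=11.30 X=39.61 B=9.99
t=1.91: D=22.46 G=11.53 X=40.32 B=10.27
t=2.23: D=22.85 G=11.76 X=41.03 B=10.56
t=2.55: D=23.24 G=11.98 X=41.75 B=10.85
t=2.87: D=23.63 G=12.21 X=42.47 B=11.13
Read off B at T=2.87: 11.13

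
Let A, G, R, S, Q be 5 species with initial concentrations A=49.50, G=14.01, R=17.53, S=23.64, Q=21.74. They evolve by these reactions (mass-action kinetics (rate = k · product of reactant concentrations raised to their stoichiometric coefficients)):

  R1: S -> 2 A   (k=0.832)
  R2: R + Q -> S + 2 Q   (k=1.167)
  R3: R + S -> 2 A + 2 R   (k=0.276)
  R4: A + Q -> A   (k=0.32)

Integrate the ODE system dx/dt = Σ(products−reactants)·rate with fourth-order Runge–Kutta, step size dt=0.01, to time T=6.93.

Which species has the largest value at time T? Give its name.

RK4 with dt=0.01: 693 steps to T=6.93. Trajectory (selected grid times):
t=0.00: A=49.50 G=14.01 R=17.53 S=23.64 Q=21.74
t=0.77: A=143.18 G=14.01 R=31.13 S=0.48 Q=0.00
t=1.54: A=144.15 G=14.01 R=31.57 S=0.00 Q=0.00
t=2.31: A=144.15 G=14.01 R=31.57 S=0.00 Q=0.00
t=3.08: A=144.15 G=14.01 R=31.57 S=0.00 Q=0.00
t=3.85: A=144.15 G=14.01 R=31.57 S=0.00 Q=0.00
t=4.62: A=144.15 G=14.01 R=31.57 S=0.00 Q=0.00
t=5.39: A=144.15 G=14.01 R=31.57 S=0.00 Q=0.00
t=6.16: A=144.15 G=14.01 R=31.57 S=0.00 Q=0.00
t=6.93: A=144.15 G=14.01 R=31.57 S=0.00 Q=0.00
At T=6.93: A=144.15 G=14.01 R=31.57 S=0.00 Q=0.00; the largest is A.

Dominant species at T: A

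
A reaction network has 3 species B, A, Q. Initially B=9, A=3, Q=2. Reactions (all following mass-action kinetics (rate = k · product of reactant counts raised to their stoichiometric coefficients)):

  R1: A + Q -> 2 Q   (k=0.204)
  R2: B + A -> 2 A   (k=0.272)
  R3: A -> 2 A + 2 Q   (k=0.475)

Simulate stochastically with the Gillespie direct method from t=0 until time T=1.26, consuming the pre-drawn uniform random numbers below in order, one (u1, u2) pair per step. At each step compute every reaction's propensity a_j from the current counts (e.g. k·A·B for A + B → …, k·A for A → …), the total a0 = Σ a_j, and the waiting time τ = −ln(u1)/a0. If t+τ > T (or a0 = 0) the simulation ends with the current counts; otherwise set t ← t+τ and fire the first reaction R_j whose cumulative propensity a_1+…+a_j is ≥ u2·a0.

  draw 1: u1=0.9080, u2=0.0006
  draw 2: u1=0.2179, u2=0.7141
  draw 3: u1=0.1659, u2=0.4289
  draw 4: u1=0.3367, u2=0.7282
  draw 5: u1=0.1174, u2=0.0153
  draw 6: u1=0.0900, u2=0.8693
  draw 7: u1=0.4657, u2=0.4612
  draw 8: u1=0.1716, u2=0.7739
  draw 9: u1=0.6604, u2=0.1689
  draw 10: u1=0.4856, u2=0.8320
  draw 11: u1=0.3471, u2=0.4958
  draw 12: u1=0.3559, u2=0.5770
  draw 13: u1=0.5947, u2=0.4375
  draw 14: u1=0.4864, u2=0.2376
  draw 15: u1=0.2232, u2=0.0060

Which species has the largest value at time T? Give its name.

Dominant species at T: Q

t=0.000: B=9 A=3 Q=2
Draw 1: a1=1.224, a2=7.344, a3=1.425, a0=9.993; τ=−ln(0.9080)/9.993=0.010 → t=0.010; u2·a0=0.0006·9.993=0.006 ≤ a1=1.224 → R1 fires; B=9 A=2 Q=3
Draw 2: a1=1.224, a2=4.896, a3=0.950, a0=7.070; τ=−ln(0.2179)/7.070=0.216 → t=0.225; u2·a0=0.7141·7.070=5.049; a1=1.224 < 5.049 ≤ a1+a2=6.120 → R2 fires; B=8 A=3 Q=3
Draw 3: a1=1.836, a2=6.528, a3=1.425, a0=9.789; τ=−ln(0.1659)/9.789=0.184 → t=0.409; u2·a0=0.4289·9.789=4.199; a1=1.836 < 4.199 ≤ a1+a2=8.364 → R2 fires; B=7 A=4 Q=3
Draw 4: a1=2.448, a2=7.616, a3=1.900, a0=11.964; τ=−ln(0.3367)/11.964=0.091 → t=0.500; u2·a0=0.7282·11.964=8.712; a1=2.448 < 8.712 ≤ a1+a2=10.064 → R2 fires; B=6 A=5 Q=3
Draw 5: a1=3.060, a2=8.160, a3=2.375, a0=13.595; τ=−ln(0.1174)/13.595=0.158 → t=0.657; u2·a0=0.0153·13.595=0.208 ≤ a1=3.060 → R1 fires; B=6 A=4 Q=4
Draw 6: a1=3.264, a2=6.528, a3=1.900, a0=11.692; τ=−ln(0.0900)/11.692=0.206 → t=0.863; u2·a0=0.8693·11.692=10.164; a1+a2=9.792 < 10.164 ≤ a1+…+a3=11.692 → R3 fires; B=6 A=5 Q=6
Draw 7: a1=6.120, a2=8.160, a3=2.375, a0=16.655; τ=−ln(0.4657)/16.655=0.046 → t=0.909; u2·a0=0.4612·16.655=7.681; a1=6.120 < 7.681 ≤ a1+a2=14.280 → R2 fires; B=5 A=6 Q=6
Draw 8: a1=7.344, a2=8.160, a3=2.850, a0=18.354; τ=−ln(0.1716)/18.354=0.096 → t=1.005; u2·a0=0.7739·18.354=14.204; a1=7.344 < 14.204 ≤ a1+a2=15.504 → R2 fires; B=4 A=7 Q=6
Draw 9: a1=8.568, a2=7.616, a3=3.325, a0=19.509; τ=−ln(0.6604)/19.509=0.021 → t=1.026; u2·a0=0.1689·19.509=3.295 ≤ a1=8.568 → R1 fires; B=4 A=6 Q=7
Draw 10: a1=8.568, a2=6.528, a3=2.850, a0=17.946; τ=−ln(0.4856)/17.946=0.040 → t=1.067; u2·a0=0.8320·17.946=14.931; a1=8.568 < 14.931 ≤ a1+a2=15.096 → R2 fires; B=3 A=7 Q=7
Draw 11: a1=9.996, a2=5.712, a3=3.325, a0=19.033; τ=−ln(0.3471)/19.033=0.056 → t=1.122; u2·a0=0.4958·19.033=9.437 ≤ a1=9.996 → R1 fires; B=3 A=6 Q=8
Draw 12: a1=9.792, a2=4.896, a3=2.850, a0=17.538; τ=−ln(0.3559)/17.538=0.059 → t=1.181; u2·a0=0.5770·17.538=10.119; a1=9.792 < 10.119 ≤ a1+a2=14.688 → R2 fires; B=2 A=7 Q=8
Draw 13: a1=11.424, a2=3.808, a3=3.325, a0=18.557; τ=−ln(0.5947)/18.557=0.028 → t=1.209; u2·a0=0.4375·18.557=8.119 ≤ a1=11.424 → R1 fires; B=2 A=6 Q=9
Draw 14: a1=11.016, a2=3.264, a3=2.850, a0=17.130; τ=−ln(0.4864)/17.130=0.042 → t=1.251; u2·a0=0.2376·17.130=4.070 ≤ a1=11.016 → R1 fires; B=2 A=5 Q=10
Draw 15: a1=10.200, a2=2.720, a3=2.375, a0=15.295; τ=−ln(0.2232)/15.295=0.098 → t=1.349 > T=1.26: stop.
At T=1.26: B=2 A=5 Q=10; the largest is Q.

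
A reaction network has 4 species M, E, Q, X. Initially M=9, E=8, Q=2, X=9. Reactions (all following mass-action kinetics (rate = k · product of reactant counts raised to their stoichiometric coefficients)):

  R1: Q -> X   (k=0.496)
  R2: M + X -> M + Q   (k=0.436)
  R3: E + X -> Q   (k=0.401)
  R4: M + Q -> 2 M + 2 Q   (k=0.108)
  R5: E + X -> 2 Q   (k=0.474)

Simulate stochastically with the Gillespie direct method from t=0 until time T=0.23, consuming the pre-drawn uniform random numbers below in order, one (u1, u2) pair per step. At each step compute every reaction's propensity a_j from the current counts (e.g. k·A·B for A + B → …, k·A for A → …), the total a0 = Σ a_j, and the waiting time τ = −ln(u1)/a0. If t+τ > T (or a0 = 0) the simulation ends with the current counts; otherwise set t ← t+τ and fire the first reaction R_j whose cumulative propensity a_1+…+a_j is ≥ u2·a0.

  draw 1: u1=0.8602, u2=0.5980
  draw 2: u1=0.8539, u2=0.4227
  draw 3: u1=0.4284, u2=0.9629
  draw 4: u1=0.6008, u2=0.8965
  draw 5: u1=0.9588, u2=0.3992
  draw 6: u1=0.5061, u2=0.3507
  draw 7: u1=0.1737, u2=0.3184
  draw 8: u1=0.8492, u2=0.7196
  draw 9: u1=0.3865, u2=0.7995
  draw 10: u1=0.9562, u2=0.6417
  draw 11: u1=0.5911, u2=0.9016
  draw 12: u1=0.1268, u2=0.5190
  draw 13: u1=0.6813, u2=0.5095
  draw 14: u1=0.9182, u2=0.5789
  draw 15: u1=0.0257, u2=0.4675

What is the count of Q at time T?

Q at T = 18

t=0.000: M=9 E=8 Q=2 X=9
Draw 1: a1=0.992, a2=35.316, a3=28.872, a4=1.944, a5=34.128, a0=101.252; τ=−ln(0.8602)/101.252=0.001 → t=0.001; u2·a0=0.5980·101.252=60.549; a1+a2=36.308 < 60.549 ≤ a1+…+a3=65.180 → R3 fires; M=9 E=7 Q=3 X=8
Draw 2: a1=1.488, a2=31.392, a3=22.456, a4=2.916, a5=26.544, a0=84.796; τ=−ln(0.8539)/84.796=0.002 → t=0.003; u2·a0=0.4227·84.796=35.843; a1+a2=32.880 < 35.843 ≤ a1+…+a3=55.336 → R3 fires; M=9 E=6 Q=4 X=7
Draw 3: a1=1.984, a2=27.468, a3=16.842, a4=3.888, a5=19.908, a0=70.090; τ=−ln(0.4284)/70.090=0.012 → t=0.015; u2·a0=0.9629·70.090=67.490; a1+…+a4=50.182 < 67.490 ≤ a1+…+a5=70.090 → R5 fires; M=9 E=5 Q=6 X=6
Draw 4: a1=2.976, a2=23.544, a3=12.030, a4=5.832, a5=14.220, a0=58.602; τ=−ln(0.6008)/58.602=0.009 → t=0.024; u2·a0=0.8965·58.602=52.537; a1+…+a4=44.382 < 52.537 ≤ a1+…+a5=58.602 → R5 fires; M=9 E=4 Q=8 X=5
Draw 5: a1=3.968, a2=19.620, a3=8.020, a4=7.776, a5=9.480, a0=48.864; τ=−ln(0.9588)/48.864=0.001 → t=0.025; u2·a0=0.3992·48.864=19.507; a1=3.968 < 19.507 ≤ a1+a2=23.588 → R2 fires; M=9 E=4 Q=9 X=4
Draw 6: a1=4.464, a2=15.696, a3=6.416, a4=8.748, a5=7.584, a0=42.908; τ=−ln(0.5061)/42.908=0.016 → t=0.041; u2·a0=0.3507·42.908=15.048; a1=4.464 < 15.048 ≤ a1+a2=20.160 → R2 fires; M=9 E=4 Q=10 X=3
Draw 7: a1=4.960, a2=11.772, a3=4.812, a4=9.720, a5=5.688, a0=36.952; τ=−ln(0.1737)/36.952=0.047 → t=0.088; u2·a0=0.3184·36.952=11.766; a1=4.960 < 11.766 ≤ a1+a2=16.732 → R2 fires; M=9 E=4 Q=11 X=2
Draw 8: a1=5.456, a2=7.848, a3=3.208, a4=10.692, a5=3.792, a0=30.996; τ=−ln(0.8492)/30.996=0.005 → t=0.094; u2·a0=0.7196·30.996=22.305; a1+…+a3=16.512 < 22.305 ≤ a1+…+a4=27.204 → R4 fires; M=10 E=4 Q=12 X=2
Draw 9: a1=5.952, a2=8.720, a3=3.208, a4=12.960, a5=3.792, a0=34.632; τ=−ln(0.3865)/34.632=0.027 → t=0.121; u2·a0=0.7995·34.632=27.688; a1+…+a3=17.880 < 27.688 ≤ a1+…+a4=30.840 → R4 fires; M=11 E=4 Q=13 X=2
Draw 10: a1=6.448, a2=9.592, a3=3.208, a4=15.444, a5=3.792, a0=38.484; τ=−ln(0.9562)/38.484=0.001 → t=0.122; u2·a0=0.6417·38.484=24.695; a1+…+a3=19.248 < 24.695 ≤ a1+…+a4=34.692 → R4 fires; M=12 E=4 Q=14 X=2
Draw 11: a1=6.944, a2=10.464, a3=3.208, a4=18.144, a5=3.792, a0=42.552; τ=−ln(0.5911)/42.552=0.012 → t=0.134; u2·a0=0.9016·42.552=38.365; a1+…+a3=20.616 < 38.365 ≤ a1+…+a4=38.760 → R4 fires; M=13 E=4 Q=15 X=2
Draw 12: a1=7.440, a2=11.336, a3=3.208, a4=21.060, a5=3.792, a0=46.836; τ=−ln(0.1268)/46.836=0.044 → t=0.179; u2·a0=0.5190·46.836=24.308; a1+…+a3=21.984 < 24.308 ≤ a1+…+a4=43.044 → R4 fires; M=14 E=4 Q=16 X=2
Draw 13: a1=7.936, a2=12.208, a3=3.208, a4=24.192, a5=3.792, a0=51.336; τ=−ln(0.6813)/51.336=0.007 → t=0.186; u2·a0=0.5095·51.336=26.156; a1+…+a3=23.352 < 26.156 ≤ a1+…+a4=47.544 → R4 fires; M=15 E=4 Q=17 X=2
Draw 14: a1=8.432, a2=13.080, a3=3.208, a4=27.540, a5=3.792, a0=56.052; τ=−ln(0.9182)/56.052=0.002 → t=0.188; u2·a0=0.5789·56.052=32.449; a1+…+a3=24.720 < 32.449 ≤ a1+…+a4=52.260 → R4 fires; M=16 E=4 Q=18 X=2
Draw 15: a1=8.928, a2=13.952, a3=3.208, a4=31.104, a5=3.792, a0=60.984; τ=−ln(0.0257)/60.984=0.060 → t=0.248 > T=0.23: stop.
Read off Q at T=0.23: 18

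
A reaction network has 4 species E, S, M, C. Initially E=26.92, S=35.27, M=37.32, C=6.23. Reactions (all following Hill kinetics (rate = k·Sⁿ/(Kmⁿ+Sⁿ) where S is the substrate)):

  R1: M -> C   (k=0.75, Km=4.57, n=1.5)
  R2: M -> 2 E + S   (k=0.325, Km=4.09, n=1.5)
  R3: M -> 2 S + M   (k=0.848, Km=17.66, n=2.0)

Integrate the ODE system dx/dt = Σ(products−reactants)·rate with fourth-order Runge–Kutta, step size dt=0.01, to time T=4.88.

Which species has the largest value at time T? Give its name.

Dominant species at T: S

RK4 with dt=0.01: 488 steps to T=4.88. Trajectory (selected grid times):
t=0.00: E=26.92 S=35.27 M=37.32 C=6.23
t=0.54: E=27.26 S=36.19 M=36.76 C=6.62
t=1.08: E=27.60 S=37.10 M=36.21 C=7.01
t=1.63: E=27.94 S=38.02 M=35.64 C=7.40
t=2.17: E=28.28 S=38.92 M=35.08 C=7.79
t=2.71: E=28.62 S=39.82 M=34.53 C=8.17
t=3.25: E=28.95 S=40.71 M=33.97 C=8.56
t=3.80: E=29.30 S=41.61 M=33.41 C=8.95
t=4.34: E=29.63 S=42.50 M=32.86 C=9.34
t=4.88: E=29.97 S=43.37 M=32.30 C=9.72
At T=4.88: E=29.97 S=43.37 M=32.30 C=9.72; the largest is S.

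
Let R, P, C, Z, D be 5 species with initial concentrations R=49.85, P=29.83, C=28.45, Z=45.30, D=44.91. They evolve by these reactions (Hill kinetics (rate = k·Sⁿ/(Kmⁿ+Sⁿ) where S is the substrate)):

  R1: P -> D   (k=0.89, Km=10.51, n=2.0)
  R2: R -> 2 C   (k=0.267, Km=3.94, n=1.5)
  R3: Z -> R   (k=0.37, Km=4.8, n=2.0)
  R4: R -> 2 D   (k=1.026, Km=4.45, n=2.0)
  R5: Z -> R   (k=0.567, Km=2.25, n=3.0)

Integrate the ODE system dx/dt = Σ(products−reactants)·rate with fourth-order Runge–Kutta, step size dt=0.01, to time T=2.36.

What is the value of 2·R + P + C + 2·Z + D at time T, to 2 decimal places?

Value at T = 293.49

Check how each reaction changes W = 2·R + P + C + 2·Z + D (weight of products minus weight of reactants):
R1: P -> D: (1·1) − (1·1) = 1 − 1 = 0
R2: R -> 2 C: (1·2) − (2·1) = 2 − 2 = 0
R3: Z -> R: (2·1) − (2·1) = 2 − 2 = 0
R4: R -> 2 D: (1·2) − (2·1) = 2 − 2 = 0
R5: Z -> R: (2·1) − (2·1) = 2 − 2 = 0
Every reaction leaves W unchanged, so W is conserved and no simulation is needed: W(T) = W(0) = 2·49.85 + 29.83 + 28.45 + 2·45.30 + 44.91 = 293.49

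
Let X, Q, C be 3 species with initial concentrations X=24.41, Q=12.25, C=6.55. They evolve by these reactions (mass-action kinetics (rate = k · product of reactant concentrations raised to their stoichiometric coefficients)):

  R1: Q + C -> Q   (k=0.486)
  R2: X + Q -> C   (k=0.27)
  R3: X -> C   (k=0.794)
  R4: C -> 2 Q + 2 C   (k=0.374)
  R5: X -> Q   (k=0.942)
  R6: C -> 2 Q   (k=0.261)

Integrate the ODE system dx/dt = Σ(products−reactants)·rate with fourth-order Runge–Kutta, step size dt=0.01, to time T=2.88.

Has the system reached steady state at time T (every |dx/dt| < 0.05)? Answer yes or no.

Steady state at T: yes

RK4 with dt=0.01: 288 steps to T=2.88. Trajectory (selected grid times):
t=0.00: X=24.41 Q=12.25 C=6.55
t=0.32: X=6.19 Q=8.81 C=8.08
t=0.64: X=1.61 Q=9.51 C=3.66
t=0.96: X=0.40 Q=9.97 C=1.25
t=1.28: X=0.10 Q=10.14 C=0.37
t=1.60: X=0.02 Q=10.20 C=0.10
t=1.92: X=0.01 Q=10.22 C=0.03
t=2.24: X=0.00 Q=10.22 C=0.01
t=2.56: X=0.00 Q=10.22 C=0.00
t=2.88: X=0.00 Q=10.22 C=0.00
Rates at T: R1=0.0023, R2=0.0002, R3=0.0001, R4=0.0002, R5=0.0001, R6=0.0001
dx/dt at T (Σ net stoichiometry × rate): X=-0.0003, Q=+0.0005, C=-0.0020
Largest |dx/dt| is |-0.0020| (C) < 0.05 → steady.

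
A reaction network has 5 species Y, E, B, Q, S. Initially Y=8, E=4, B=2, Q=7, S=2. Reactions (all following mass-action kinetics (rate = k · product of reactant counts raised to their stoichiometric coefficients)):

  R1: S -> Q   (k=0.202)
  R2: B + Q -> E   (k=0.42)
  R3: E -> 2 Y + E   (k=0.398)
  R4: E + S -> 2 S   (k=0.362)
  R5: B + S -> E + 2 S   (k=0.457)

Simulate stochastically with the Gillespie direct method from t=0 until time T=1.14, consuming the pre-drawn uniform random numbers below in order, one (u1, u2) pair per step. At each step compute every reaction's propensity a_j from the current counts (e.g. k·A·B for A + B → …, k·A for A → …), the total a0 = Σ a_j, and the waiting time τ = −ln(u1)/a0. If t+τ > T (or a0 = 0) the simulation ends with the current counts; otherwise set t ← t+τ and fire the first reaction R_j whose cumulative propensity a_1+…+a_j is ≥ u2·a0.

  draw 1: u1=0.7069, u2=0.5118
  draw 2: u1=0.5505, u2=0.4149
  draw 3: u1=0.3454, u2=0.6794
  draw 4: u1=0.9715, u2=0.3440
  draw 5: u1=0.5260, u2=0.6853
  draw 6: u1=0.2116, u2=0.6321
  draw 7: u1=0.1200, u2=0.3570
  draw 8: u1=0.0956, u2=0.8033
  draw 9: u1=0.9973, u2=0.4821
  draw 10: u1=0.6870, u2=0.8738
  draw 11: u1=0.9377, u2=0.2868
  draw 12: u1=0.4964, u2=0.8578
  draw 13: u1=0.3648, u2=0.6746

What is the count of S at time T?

S at T = 8

t=0.000: Y=8 E=4 B=2 Q=7 S=2
Draw 1: a1=0.404, a2=5.880, a3=1.592, a4=2.896, a5=1.828, a0=12.600; τ=−ln(0.7069)/12.600=0.028 → t=0.028; u2·a0=0.5118·12.600=6.449; a1+a2=6.284 < 6.449 ≤ a1+…+a3=7.876 → R3 fires; Y=10 E=4 B=2 Q=7 S=2
Draw 2: a1=0.404, a2=5.880, a3=1.592, a4=2.896, a5=1.828, a0=12.600; τ=−ln(0.5505)/12.600=0.047 → t=0.075; u2·a0=0.4149·12.600=5.228; a1=0.404 < 5.228 ≤ a1+a2=6.284 → R2 fires; Y=10 E=5 B=1 Q=6 S=2
Draw 3: a1=0.404, a2=2.520, a3=1.990, a4=3.620, a5=0.914, a0=9.448; τ=−ln(0.3454)/9.448=0.113 → t=0.187; u2·a0=0.6794·9.448=6.419; a1+…+a3=4.914 < 6.419 ≤ a1+…+a4=8.534 → R4 fires; Y=10 E=4 B=1 Q=6 S=3
Draw 4: a1=0.606, a2=2.520, a3=1.592, a4=4.344, a5=1.371, a0=10.433; τ=−ln(0.9715)/10.433=0.003 → t=0.190; u2·a0=0.3440·10.433=3.589; a1+a2=3.126 < 3.589 ≤ a1+…+a3=4.718 → R3 fires; Y=12 E=4 B=1 Q=6 S=3
Draw 5: a1=0.606, a2=2.520, a3=1.592, a4=4.344, a5=1.371, a0=10.433; τ=−ln(0.5260)/10.433=0.062 → t=0.252; u2·a0=0.6853·10.433=7.150; a1+…+a3=4.718 < 7.150 ≤ a1+…+a4=9.062 → R4 fires; Y=12 E=3 B=1 Q=6 S=4
Draw 6: a1=0.808, a2=2.520, a3=1.194, a4=4.344, a5=1.828, a0=10.694; τ=−ln(0.2116)/10.694=0.145 → t=0.397; u2·a0=0.6321·10.694=6.760; a1+…+a3=4.522 < 6.760 ≤ a1+…+a4=8.866 → R4 fires; Y=12 E=2 B=1 Q=6 S=5
Draw 7: a1=1.010, a2=2.520, a3=0.796, a4=3.620, a5=2.285, a0=10.231; τ=−ln(0.1200)/10.231=0.207 → t=0.604; u2·a0=0.3570·10.231=3.652; a1+a2=3.530 < 3.652 ≤ a1+…+a3=4.326 → R3 fires; Y=14 E=2 B=1 Q=6 S=5
Draw 8: a1=1.010, a2=2.520, a3=0.796, a4=3.620, a5=2.285, a0=10.231; τ=−ln(0.0956)/10.231=0.229 → t=0.834; u2·a0=0.8033·10.231=8.219; a1+…+a4=7.946 < 8.219 ≤ a1+…+a5=10.231 → R5 fires; Y=14 E=3 B=0 Q=6 S=6
Draw 9: a1=1.212, a2=0.000, a3=1.194, a4=6.516, a5=0.000, a0=8.922; τ=−ln(0.9973)/8.922=0.000 → t=0.834; u2·a0=0.4821·8.922=4.301; a1+…+a3=2.406 < 4.301 ≤ a1+…+a4=8.922 → R4 fires; Y=14 E=2 B=0 Q=6 S=7
Draw 10: a1=1.414, a2=0.000, a3=0.796, a4=5.068, a5=0.000, a0=7.278; τ=−ln(0.6870)/7.278=0.052 → t=0.886; u2·a0=0.8738·7.278=6.360; a1+…+a3=2.210 < 6.360 ≤ a1+…+a4=7.278 → R4 fires; Y=14 E=1 B=0 Q=6 S=8
Draw 11: a1=1.616, a2=0.000, a3=0.398, a4=2.896, a5=0.000, a0=4.910; τ=−ln(0.9377)/4.910=0.013 → t=0.899; u2·a0=0.2868·4.910=1.408 ≤ a1=1.616 → R1 fires; Y=14 E=1 B=0 Q=7 S=7
Draw 12: a1=1.414, a2=0.000, a3=0.398, a4=2.534, a5=0.000, a0=4.346; τ=−ln(0.4964)/4.346=0.161 → t=1.060; u2·a0=0.8578·4.346=3.728; a1+…+a3=1.812 < 3.728 ≤ a1+…+a4=4.346 → R4 fires; Y=14 E=0 B=0 Q=7 S=8
Draw 13: a1=1.616, a2=0.000, a3=0.000, a4=0.000, a5=0.000, a0=1.616; τ=−ln(0.3648)/1.616=0.624 → t=1.684 > T=1.14: stop.
Read off S at T=1.14: 8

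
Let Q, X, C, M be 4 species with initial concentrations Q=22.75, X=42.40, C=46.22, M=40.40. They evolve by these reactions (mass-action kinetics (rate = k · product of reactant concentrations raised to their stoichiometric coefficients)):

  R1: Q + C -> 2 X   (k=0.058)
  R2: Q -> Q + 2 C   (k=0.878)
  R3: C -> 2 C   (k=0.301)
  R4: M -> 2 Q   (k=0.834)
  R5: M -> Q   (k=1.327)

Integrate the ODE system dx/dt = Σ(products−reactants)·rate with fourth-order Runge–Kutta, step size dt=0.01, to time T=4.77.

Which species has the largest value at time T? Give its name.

Dominant species at T: X

RK4 with dt=0.01: 477 steps to T=4.77. Trajectory (selected grid times):
t=0.00: Q=22.75 X=42.40 C=46.22 M=40.40
t=0.53: Q=24.58 X=115.09 C=41.96 M=12.85
t=1.06: Q=12.89 X=162.77 C=42.09 M=4.09
t=1.59: Q=5.23 X=185.81 C=45.57 M=1.30
t=2.12: Q=1.73 X=195.27 C=51.55 M=0.41
t=2.65: Q=0.47 X=198.58 C=59.66 M=0.13
t=3.18: Q=0.11 X=199.55 C=69.70 M=0.04
t=3.71: Q=0.02 X=199.80 C=81.68 M=0.01
t=4.24: Q=0.00 X=199.86 C=95.78 M=0.00
t=4.77: Q=0.00 X=199.88 C=112.34 M=0.00
At T=4.77: Q=0.00 X=199.88 C=112.34 M=0.00; the largest is X.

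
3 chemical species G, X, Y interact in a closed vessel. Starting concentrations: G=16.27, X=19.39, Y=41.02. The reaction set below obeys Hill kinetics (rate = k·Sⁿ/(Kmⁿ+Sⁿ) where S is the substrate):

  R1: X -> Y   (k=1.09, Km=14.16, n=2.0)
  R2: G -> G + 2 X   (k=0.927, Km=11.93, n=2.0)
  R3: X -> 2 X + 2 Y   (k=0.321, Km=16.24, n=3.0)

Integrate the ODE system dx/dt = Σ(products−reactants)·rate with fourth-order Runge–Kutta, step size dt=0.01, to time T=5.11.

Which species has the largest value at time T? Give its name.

Dominant species at T: Y

RK4 with dt=0.01: 511 steps to T=5.11. Trajectory (selected grid times):
t=0.00: G=16.27 X=19.39 Y=41.02
t=0.57: G=16.27 X=19.79 Y=41.66
t=1.14: G=16.27 X=20.18 Y=42.31
t=1.70: G=16.27 X=20.56 Y=42.96
t=2.27: G=16.27 X=20.95 Y=43.63
t=2.84: G=16.27 X=21.33 Y=44.32
t=3.41: G=16.27 X=21.71 Y=45.00
t=3.97: G=16.27 X=22.09 Y=45.69
t=4.54: G=16.27 X=22.46 Y=46.40
t=5.11: G=16.27 X=22.84 Y=47.11
At T=5.11: G=16.27 X=22.84 Y=47.11; the largest is Y.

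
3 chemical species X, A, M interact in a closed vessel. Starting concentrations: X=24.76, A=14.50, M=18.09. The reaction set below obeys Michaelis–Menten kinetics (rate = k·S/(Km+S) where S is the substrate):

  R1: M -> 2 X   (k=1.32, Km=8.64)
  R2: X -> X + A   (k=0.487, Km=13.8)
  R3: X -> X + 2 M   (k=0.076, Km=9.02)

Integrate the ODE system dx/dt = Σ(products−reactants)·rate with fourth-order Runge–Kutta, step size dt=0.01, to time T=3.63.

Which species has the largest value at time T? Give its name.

Dominant species at T: X

RK4 with dt=0.01: 363 steps to T=3.63. Trajectory (selected grid times):
t=0.00: X=24.76 A=14.50 M=18.09
t=0.40: X=25.47 A=14.63 M=17.78
t=0.81: X=26.20 A=14.76 M=17.46
t=1.21: X=26.90 A=14.88 M=17.15
t=1.61: X=27.60 A=15.01 M=16.85
t=2.02: X=28.32 A=15.15 M=16.54
t=2.42: X=29.01 A=15.28 M=16.24
t=2.82: X=29.70 A=15.41 M=15.94
t=3.23: X=30.39 A=15.55 M=15.64
t=3.63: X=31.07 A=15.68 M=15.35
At T=3.63: X=31.07 A=15.68 M=15.35; the largest is X.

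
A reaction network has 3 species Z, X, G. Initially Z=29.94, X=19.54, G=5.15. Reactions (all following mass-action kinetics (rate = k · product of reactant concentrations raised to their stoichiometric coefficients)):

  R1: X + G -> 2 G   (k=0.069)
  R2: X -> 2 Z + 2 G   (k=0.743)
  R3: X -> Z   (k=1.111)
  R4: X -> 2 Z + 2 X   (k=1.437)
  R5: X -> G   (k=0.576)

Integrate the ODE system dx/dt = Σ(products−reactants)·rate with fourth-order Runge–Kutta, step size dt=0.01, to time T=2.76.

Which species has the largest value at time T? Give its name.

RK4 with dt=0.01: 276 steps to T=2.76. Trajectory (selected grid times):
t=0.00: Z=29.94 X=19.54 G=5.15
t=0.31: Z=55.84 X=11.07 G=18.68
t=0.61: Z=68.63 X=5.06 G=27.18
t=0.92: Z=74.24 X=1.98 G=31.37
t=1.23: Z=76.36 X=0.73 G=33.03
t=1.53: Z=77.12 X=0.27 G=33.64
t=1.84: Z=77.41 X=0.10 G=33.87
t=2.15: Z=77.51 X=0.03 G=33.95
t=2.45: Z=77.55 X=0.01 G=33.98
t=2.76: Z=77.56 X=0.00 G=33.99
At T=2.76: Z=77.56 X=0.00 G=33.99; the largest is Z.

Dominant species at T: Z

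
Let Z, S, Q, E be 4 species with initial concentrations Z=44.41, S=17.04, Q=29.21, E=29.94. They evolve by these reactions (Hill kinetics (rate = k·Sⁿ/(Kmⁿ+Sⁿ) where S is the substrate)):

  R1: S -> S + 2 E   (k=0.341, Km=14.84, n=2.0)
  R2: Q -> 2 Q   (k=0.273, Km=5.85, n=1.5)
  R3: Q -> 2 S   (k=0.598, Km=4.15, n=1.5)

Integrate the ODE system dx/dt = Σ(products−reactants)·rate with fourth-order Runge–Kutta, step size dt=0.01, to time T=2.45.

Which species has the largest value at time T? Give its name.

RK4 with dt=0.01: 245 steps to T=2.45. Trajectory (selected grid times):
t=0.00: Z=44.41 S=17.04 Q=29.21 E=29.94
t=0.27: Z=44.41 S=17.35 Q=29.12 E=30.05
t=0.54: Z=44.41 S=17.65 Q=29.04 E=30.15
t=0.82: Z=44.41 S=17.97 Q=28.95 E=30.27
t=1.09: Z=44.41 S=18.28 Q=28.86 E=30.38
t=1.36: Z=44.41 S=18.58 Q=28.78 E=30.49
t=1.63: Z=44.41 S=18.89 Q=28.69 E=30.60
t=1.91: Z=44.41 S=19.21 Q=28.60 E=30.72
t=2.18: Z=44.41 S=19.51 Q=28.52 E=30.84
t=2.45: Z=44.41 S=19.82 Q=28.43 E=30.95
At T=2.45: Z=44.41 S=19.82 Q=28.43 E=30.95; the largest is Z.

Dominant species at T: Z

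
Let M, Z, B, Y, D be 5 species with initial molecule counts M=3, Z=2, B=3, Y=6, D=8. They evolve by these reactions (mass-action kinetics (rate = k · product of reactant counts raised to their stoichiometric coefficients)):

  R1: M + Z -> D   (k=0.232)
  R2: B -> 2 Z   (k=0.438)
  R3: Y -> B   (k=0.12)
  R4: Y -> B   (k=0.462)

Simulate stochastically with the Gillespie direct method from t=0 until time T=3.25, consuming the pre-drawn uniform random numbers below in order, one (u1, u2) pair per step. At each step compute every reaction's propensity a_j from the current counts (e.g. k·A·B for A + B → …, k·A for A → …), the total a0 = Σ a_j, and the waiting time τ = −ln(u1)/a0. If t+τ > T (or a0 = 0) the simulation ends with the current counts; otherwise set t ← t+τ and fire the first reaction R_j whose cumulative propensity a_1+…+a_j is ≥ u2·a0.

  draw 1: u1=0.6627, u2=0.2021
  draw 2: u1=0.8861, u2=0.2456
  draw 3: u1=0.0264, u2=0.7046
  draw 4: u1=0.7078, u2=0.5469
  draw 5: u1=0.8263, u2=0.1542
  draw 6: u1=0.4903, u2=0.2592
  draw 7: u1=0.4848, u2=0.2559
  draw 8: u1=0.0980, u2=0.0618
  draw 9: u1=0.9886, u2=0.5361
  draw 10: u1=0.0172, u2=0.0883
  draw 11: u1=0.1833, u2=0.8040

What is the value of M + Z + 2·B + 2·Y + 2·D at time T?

Check how each reaction changes W = M + Z + 2·B + 2·Y + 2·D (weight of products minus weight of reactants):
R1: M + Z -> D: (2·1) − (1·1 + 1·1) = 2 − 2 = 0
R2: B -> 2 Z: (1·2) − (2·1) = 2 − 2 = 0
R3: Y -> B: (2·1) − (2·1) = 2 − 2 = 0
R4: Y -> B: (2·1) − (2·1) = 2 − 2 = 0
Every reaction leaves W unchanged, so W is conserved and no simulation is needed: W(T) = W(0) = 3 + 2 + 2·3 + 2·6 + 2·8 = 39

Value at T = 39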